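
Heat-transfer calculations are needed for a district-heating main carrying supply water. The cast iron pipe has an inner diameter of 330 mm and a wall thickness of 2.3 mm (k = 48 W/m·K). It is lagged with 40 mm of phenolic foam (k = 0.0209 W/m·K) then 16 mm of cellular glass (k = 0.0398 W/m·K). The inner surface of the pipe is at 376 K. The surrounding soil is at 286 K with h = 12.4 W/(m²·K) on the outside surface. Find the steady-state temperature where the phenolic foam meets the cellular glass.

For a radial system each layer contributes R = ln(r_out/r_in)/(2πkL); films add R = 1/(hA).
R_cast iron pipe wall = ln(167.3/165)/(2π×48×1) = 4.59×10^-5 K/W
R_phenolic foam = ln(207.3/167.3)/(2π×0.0209×1) = 1.633 K/W
R_cellular glass = ln(223.3/207.3)/(2π×0.0398×1) = 0.2973 K/W
R_outer film = 1/(h_o·2πr_oL) = 1/(12.4×2π×0.2233×1) = 0.05748 K/W
R_total = 1.987 K/W
Q = ΔT/R_total = 90/1.987
Q = 45.3 W/m
T_interface = T_inner − Q·ΣR(inner→interface) = 376 − 45.3×1.633

T ≈ 302 K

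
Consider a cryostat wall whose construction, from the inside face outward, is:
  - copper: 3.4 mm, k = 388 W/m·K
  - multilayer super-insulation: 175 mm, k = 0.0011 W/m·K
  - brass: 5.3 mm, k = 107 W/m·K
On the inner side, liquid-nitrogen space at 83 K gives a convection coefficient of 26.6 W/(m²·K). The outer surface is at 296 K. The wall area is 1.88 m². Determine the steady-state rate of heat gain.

Using the resistance-network approach (series):
R_inner film = 1/(h_i·A) = 1/(26.6×1.88) = 0.02 K/W
R_copper = L/(kA) = 0.0034/(388×1.88) = 4.661×10^-6 K/W
R_multilayer super-insulation = L/(kA) = 0.175/(0.0011×1.88) = 84.62 K/W
R_brass = L/(kA) = 0.0053/(107×1.88) = 2.635×10^-5 K/W
R_total = 84.64 K/W
Q = ΔT / R_total = 213 / 84.64

Q ≈ 2.52 W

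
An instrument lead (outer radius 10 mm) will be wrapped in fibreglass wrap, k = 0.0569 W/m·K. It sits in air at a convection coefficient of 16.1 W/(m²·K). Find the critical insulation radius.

r_cr ≈ 3.53 mm

For a cylinder r_cr = k/h = 0.0569/16.1
r_cr = 3.53 mm; since the bare radius (10 mm) is above r_cr, any added insulation will reduce heat loss.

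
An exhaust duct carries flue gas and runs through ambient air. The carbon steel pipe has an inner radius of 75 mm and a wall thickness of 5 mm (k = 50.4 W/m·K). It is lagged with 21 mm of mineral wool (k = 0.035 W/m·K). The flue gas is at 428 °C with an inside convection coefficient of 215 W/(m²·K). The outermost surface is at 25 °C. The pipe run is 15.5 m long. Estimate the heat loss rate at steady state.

Q ≈ 5840 W

Treating each annulus and film as a series resistance:
R_inner film = 1/(h_i·2πr₁L) = 1/(215×2π×0.075×15.5) = 6.368×10^-4 K/W
R_carbon steel pipe wall = ln(80/75)/(2π×50.4×15.5) = 1.315×10^-5 K/W
R_mineral wool = ln(101/80)/(2π×0.035×15.5) = 0.06838 K/W
R_total = 0.06903 K/W
Q = ΔT/R_total = 403/0.06903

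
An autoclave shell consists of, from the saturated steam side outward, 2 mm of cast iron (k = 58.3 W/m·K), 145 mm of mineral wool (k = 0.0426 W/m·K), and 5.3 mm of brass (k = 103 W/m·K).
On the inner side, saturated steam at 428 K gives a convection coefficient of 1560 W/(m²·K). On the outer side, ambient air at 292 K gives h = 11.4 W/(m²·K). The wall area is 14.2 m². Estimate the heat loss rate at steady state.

Treating each layer as a thermal resistance in series:
R_inner film = 1/(h_i·A) = 1/(1560×14.2) = 4.514×10^-5 K/W
R_cast iron = L/(kA) = 0.002/(58.3×14.2) = 2.416×10^-6 K/W
R_mineral wool = L/(kA) = 0.145/(0.0426×14.2) = 0.2397 K/W
R_brass = L/(kA) = 0.0053/(103×14.2) = 3.624×10^-6 K/W
R_outer film = 1/(h_o·A) = 1/(11.4×14.2) = 0.006177 K/W
R_total = 0.2459 K/W
Q = ΔT / R_total = 136 / 0.2459

Q ≈ 553 W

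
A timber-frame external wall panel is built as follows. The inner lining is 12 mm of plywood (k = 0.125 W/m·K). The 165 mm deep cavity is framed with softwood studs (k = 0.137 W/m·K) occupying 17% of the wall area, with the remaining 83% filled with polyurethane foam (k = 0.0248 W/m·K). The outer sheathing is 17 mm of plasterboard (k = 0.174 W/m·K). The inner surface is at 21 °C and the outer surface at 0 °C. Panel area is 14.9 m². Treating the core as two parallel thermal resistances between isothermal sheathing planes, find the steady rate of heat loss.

Q ≈ 79.1 W

Sheathing layers in series; stud and cavity paths in parallel between them.
R_inner = 0.012/(0.125×14.9) = 0.006443 K/W
R_stud  = 0.165/(0.137×0.17×14.9) = 0.4755 K/W
R_cav   = 0.165/(0.0248×0.83×14.9) = 0.538 K/W
1/R_core = 1/R_stud + 1/R_cav → R_core = 0.2524 K/W
R_outer = 0.017/(0.174×14.9) = 0.006557 K/W
R_total = 0.2654 K/W
Q = ΔT/R_total = 21/0.2654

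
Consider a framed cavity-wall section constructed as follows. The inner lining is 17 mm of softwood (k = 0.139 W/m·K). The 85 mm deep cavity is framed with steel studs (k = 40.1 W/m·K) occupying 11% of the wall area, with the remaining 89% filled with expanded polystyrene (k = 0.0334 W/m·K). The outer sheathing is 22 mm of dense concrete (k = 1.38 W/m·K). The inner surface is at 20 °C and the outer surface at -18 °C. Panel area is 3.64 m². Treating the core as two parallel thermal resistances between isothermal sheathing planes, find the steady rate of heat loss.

Sheathing layers in series; stud and cavity paths in parallel between them.
R_inner = 0.017/(0.139×3.64) = 0.0336 K/W
R_stud  = 0.085/(40.1×0.11×3.64) = 0.005294 K/W
R_cav   = 0.085/(0.0334×0.89×3.64) = 0.7856 K/W
1/R_core = 1/R_stud + 1/R_cav → R_core = 0.005259 K/W
R_outer = 0.022/(1.38×3.64) = 0.00438 K/W
R_total = 0.04324 K/W
Q = ΔT/R_total = 38/0.04324

Q ≈ 879 W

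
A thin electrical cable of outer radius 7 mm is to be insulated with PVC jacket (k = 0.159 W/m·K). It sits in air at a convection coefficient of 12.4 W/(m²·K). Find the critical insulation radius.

r_cr ≈ 12.8 mm

For a cylinder r_cr = k/h = 0.159/12.4
r_cr = 12.8 mm; since the bare radius (7 mm) is below r_cr, adding a thin layer of insulation will *increase* heat loss.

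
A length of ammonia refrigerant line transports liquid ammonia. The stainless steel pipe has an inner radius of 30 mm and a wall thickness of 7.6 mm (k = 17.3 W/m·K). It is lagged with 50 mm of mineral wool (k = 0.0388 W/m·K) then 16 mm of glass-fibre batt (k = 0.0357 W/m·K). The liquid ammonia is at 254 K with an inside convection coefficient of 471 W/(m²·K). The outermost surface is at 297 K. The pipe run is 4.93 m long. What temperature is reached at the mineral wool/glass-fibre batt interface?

Per-layer cylindrical resistances, series-summed:
R_inner film = 1/(h_i·2πr₁L) = 1/(471×2π×0.03×4.93) = 0.002285 K/W
R_stainless steel pipe wall = ln(37.6/30)/(2π×17.3×4.93) = 4.214×10^-4 K/W
R_mineral wool = ln(87.6/37.6)/(2π×0.0388×4.93) = 0.7037 K/W
R_glass-fibre batt = ln(103.6/87.6)/(2π×0.0357×4.93) = 0.1517 K/W
R_total = 0.8581 K/W
Q = ΔT/R_total = 43/0.8581
Q = 50.1 W
T_interface = T_inner + Q·ΣR(inner→interface) = 254 + 50.1×0.7064

T ≈ 289 K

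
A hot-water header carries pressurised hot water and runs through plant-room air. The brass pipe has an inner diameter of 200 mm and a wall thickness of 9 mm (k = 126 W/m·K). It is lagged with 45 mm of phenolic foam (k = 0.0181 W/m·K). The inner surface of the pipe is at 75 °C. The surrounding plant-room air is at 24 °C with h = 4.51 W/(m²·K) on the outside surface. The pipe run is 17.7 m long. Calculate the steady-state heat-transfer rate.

Q ≈ 276 W

Cylindrical conduction, so R = ln(r₂/r₁)/(2πkL) per layer, in series:
R_brass pipe wall = ln(109/100)/(2π×126×17.7) = 6.15×10^-6 K/W
R_phenolic foam = ln(154/109)/(2π×0.0181×17.7) = 0.1717 K/W
R_outer film = 1/(h_o·2πr_oL) = 1/(4.51×2π×0.154×17.7) = 0.01295 K/W
R_total = 0.1846 K/W
Q = ΔT/R_total = 51/0.1846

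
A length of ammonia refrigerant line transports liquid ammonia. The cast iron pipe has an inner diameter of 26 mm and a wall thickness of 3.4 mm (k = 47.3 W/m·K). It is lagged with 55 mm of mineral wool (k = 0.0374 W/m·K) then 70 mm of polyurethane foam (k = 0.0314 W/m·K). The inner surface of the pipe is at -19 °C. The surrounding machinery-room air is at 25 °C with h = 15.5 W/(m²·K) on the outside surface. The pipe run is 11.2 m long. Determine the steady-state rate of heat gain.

Radial resistances (cylindrical: R_cond = ln(r_o/r_i)/(2πkL), R_conv = 1/(h·2πrL)):
R_cast iron pipe wall = ln(16.4/13)/(2π×47.3×11.2) = 6.98×10^-5 K/W
R_mineral wool = ln(71.4/16.4)/(2π×0.0374×11.2) = 0.5589 K/W
R_polyurethane foam = ln(141.4/71.4)/(2π×0.0314×11.2) = 0.3092 K/W
R_outer film = 1/(h_o·2πr_oL) = 1/(15.5×2π×0.1414×11.2) = 0.006484 K/W
R_total = 0.8747 K/W
Q = ΔT/R_total = 44/0.8747

Q ≈ 50.3 W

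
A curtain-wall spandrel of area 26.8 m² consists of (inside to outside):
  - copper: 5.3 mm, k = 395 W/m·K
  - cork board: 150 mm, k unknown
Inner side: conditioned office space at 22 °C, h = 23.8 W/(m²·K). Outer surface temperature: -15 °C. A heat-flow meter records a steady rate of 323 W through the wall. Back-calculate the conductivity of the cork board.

Model the wall as resistances in series:
R_inner film = 1/(h_i·A) = 1/(23.8×26.8) = 0.001568 K/W
R_copper = L/(kA) = 0.0053/(395×26.8) = 5.007×10^-7 K/W
Sum of known resistances R_other = 0.001568 K/W
Total R = ΔT/Q = 37/323 = 0.1146 K/W
R_cork board = R_total − R_other = 0.113 K/W
k = L/(R·A) = 0.15/(0.113×26.8)

k ≈ 0.0495 W/(m·K)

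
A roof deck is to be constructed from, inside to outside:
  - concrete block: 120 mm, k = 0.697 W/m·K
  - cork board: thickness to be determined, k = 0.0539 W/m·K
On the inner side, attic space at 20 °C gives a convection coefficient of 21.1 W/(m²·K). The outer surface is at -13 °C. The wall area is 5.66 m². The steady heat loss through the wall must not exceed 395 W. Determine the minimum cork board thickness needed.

L ≈ 13.7 mm

Model the wall as resistances in series:
R_inner film = 1/(h_i·A) = 1/(21.1×5.66) = 0.008373 K/W
R_concrete block = L/(kA) = 0.12/(0.697×5.66) = 0.03042 K/W
Sum of the known resistances R_other = 0.03879 K/W
Required total resistance R_tot = ΔT/Q_allow = 33/395 = 0.08354 K/W
R_cork board = R_tot − R_other = 0.04475 K/W
L = R·k·A = 0.04475×0.0539×5.66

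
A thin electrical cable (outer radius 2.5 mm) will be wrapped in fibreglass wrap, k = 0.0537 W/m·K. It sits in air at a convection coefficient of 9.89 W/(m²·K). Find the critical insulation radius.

For a cylinder r_cr = k/h = 0.0537/9.89
r_cr = 5.43 mm; since the bare radius (2.5 mm) is below r_cr, adding a thin layer of insulation will *increase* heat loss.

r_cr ≈ 5.43 mm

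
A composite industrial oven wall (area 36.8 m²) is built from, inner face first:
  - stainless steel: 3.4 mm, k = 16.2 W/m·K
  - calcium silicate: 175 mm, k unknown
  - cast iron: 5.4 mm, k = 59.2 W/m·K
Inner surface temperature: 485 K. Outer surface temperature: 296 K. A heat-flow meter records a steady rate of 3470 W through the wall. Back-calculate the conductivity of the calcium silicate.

k ≈ 0.0873 W/(m·K)

Series thermal resistances:
R_stainless steel = L/(kA) = 0.0034/(16.2×36.8) = 5.703×10^-6 K/W
R_cast iron = L/(kA) = 0.0054/(59.2×36.8) = 2.479×10^-6 K/W
Sum of known resistances R_other = 8.182×10^-6 K/W
Total R = ΔT/Q = 189/3470 = 0.05447 K/W
R_calcium silicate = R_total − R_other = 0.05446 K/W
k = L/(R·A) = 0.175/(0.05446×36.8)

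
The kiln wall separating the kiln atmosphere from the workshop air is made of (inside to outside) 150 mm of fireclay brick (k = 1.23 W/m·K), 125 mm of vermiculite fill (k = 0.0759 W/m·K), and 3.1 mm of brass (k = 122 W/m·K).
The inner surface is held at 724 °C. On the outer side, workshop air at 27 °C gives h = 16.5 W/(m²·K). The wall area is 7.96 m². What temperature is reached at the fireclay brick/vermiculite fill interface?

Using the resistance-network approach (series):
R_fireclay brick = L/(kA) = 0.15/(1.23×7.96) = 0.01532 K/W
R_vermiculite fill = L/(kA) = 0.125/(0.0759×7.96) = 0.2069 K/W
R_brass = L/(kA) = 0.0031/(122×7.96) = 3.192×10^-6 K/W
R_outer film = 1/(h_o·A) = 1/(16.5×7.96) = 0.007614 K/W
R_total = 0.2298 K/W;  Q = ΔT/R_total = 697/0.2298 = 3033 W
T_interface = T_inner − Q·ΣR(inner→interface) = 724 − 3030×0.01532

T ≈ 678 °C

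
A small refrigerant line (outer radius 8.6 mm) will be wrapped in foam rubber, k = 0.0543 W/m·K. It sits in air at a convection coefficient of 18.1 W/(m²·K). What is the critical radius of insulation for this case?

r_cr ≈ 3 mm

For a cylinder r_cr = k/h = 0.0543/18.1
r_cr = 3 mm; since the bare radius (8.6 mm) is above r_cr, any added insulation will reduce heat loss.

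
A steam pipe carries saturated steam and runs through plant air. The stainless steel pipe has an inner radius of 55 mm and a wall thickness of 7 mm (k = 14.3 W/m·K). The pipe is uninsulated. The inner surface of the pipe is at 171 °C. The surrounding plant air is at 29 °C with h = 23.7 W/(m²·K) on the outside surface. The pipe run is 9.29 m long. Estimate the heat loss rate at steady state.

Radial resistances (cylindrical: R_cond = ln(r_o/r_i)/(2πkL), R_conv = 1/(h·2πrL)):
R_stainless steel pipe wall = ln(62/55)/(2π×14.3×9.29) = 1.435×10^-4 K/W
R_outer film = 1/(h_o·2πr_oL) = 1/(23.7×2π×0.062×9.29) = 0.01166 K/W
R_total = 0.0118 K/W
Q = ΔT/R_total = 142/0.0118

Q ≈ 12000 W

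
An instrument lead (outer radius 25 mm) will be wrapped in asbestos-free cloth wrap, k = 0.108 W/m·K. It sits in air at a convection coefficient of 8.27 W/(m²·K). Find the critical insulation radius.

For a cylinder r_cr = k/h = 0.108/8.27
r_cr = 13.1 mm; since the bare radius (25 mm) is above r_cr, any added insulation will reduce heat loss.

r_cr ≈ 13.1 mm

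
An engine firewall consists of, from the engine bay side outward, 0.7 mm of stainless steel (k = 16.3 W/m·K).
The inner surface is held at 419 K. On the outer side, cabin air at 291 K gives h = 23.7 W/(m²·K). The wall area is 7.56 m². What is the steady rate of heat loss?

Using the resistance-network approach (series):
R_stainless steel = L/(kA) = 0.0007/(16.3×7.56) = 5.681×10^-6 K/W
R_outer film = 1/(h_o·A) = 1/(23.7×7.56) = 0.005581 K/W
R_total = 0.005587 K/W
Q = ΔT / R_total = 128 / 0.005587

Q ≈ 22900 W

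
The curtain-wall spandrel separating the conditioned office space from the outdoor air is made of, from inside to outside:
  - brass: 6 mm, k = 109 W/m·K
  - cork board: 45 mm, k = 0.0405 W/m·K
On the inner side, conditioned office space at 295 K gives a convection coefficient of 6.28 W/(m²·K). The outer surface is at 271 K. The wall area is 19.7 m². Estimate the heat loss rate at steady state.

Thermal resistances in series:
R_inner film = 1/(h_i·A) = 1/(6.28×19.7) = 0.008083 K/W
R_brass = L/(kA) = 0.006/(109×19.7) = 2.794×10^-6 K/W
R_cork board = L/(kA) = 0.045/(0.0405×19.7) = 0.0564 K/W
R_total = 0.06449 K/W
Q = ΔT / R_total = 24 / 0.06449

Q ≈ 372 W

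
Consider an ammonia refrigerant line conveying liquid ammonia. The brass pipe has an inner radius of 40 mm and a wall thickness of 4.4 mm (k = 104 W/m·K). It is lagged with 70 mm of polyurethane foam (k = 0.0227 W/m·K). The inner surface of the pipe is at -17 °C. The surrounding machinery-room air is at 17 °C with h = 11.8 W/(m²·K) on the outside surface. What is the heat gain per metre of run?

Per-layer cylindrical resistances, series-summed:
R_brass pipe wall = ln(44.4/40)/(2π×104×1) = 1.597×10^-4 K/W
R_polyurethane foam = ln(114.4/44.4)/(2π×0.0227×1) = 6.636 K/W
R_outer film = 1/(h_o·2πr_oL) = 1/(11.8×2π×0.1144×1) = 0.1179 K/W
R_total = 6.754 K/W
Q = ΔT/R_total = 34/6.754

q′ ≈ 5.03 W/m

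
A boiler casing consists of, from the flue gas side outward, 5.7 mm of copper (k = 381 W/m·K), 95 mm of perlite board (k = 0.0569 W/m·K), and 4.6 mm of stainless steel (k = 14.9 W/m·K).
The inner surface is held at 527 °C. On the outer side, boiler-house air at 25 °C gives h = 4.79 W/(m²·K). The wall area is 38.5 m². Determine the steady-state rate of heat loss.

Series thermal resistances:
R_copper = L/(kA) = 0.0057/(381×38.5) = 3.886×10^-7 K/W
R_perlite board = L/(kA) = 0.095/(0.0569×38.5) = 0.04337 K/W
R_stainless steel = L/(kA) = 0.0046/(14.9×38.5) = 8.019×10^-6 K/W
R_outer film = 1/(h_o·A) = 1/(4.79×38.5) = 0.005423 K/W
R_total = 0.0488 K/W
Q = ΔT / R_total = 502 / 0.0488

Q ≈ 10300 W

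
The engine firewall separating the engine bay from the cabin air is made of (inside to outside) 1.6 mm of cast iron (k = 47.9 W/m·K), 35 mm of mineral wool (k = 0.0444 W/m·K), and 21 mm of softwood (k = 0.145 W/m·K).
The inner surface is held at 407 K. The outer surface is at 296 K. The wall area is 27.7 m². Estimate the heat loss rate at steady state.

Model the wall as resistances in series:
R_cast iron = L/(kA) = 0.0016/(47.9×27.7) = 1.206×10^-6 K/W
R_mineral wool = L/(kA) = 0.035/(0.0444×27.7) = 0.02846 K/W
R_softwood = L/(kA) = 0.021/(0.145×27.7) = 0.005228 K/W
R_total = 0.03369 K/W
Q = ΔT / R_total = 111 / 0.03369

Q ≈ 3290 W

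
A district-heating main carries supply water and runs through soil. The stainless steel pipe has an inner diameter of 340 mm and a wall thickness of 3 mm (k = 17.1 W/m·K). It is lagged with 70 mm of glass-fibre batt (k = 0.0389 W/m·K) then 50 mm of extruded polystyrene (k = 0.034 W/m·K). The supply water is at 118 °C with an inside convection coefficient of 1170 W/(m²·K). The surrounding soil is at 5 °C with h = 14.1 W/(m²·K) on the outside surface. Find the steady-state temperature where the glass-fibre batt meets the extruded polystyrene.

T ≈ 49.8 °C

Cylindrical conduction, so R = ln(r₂/r₁)/(2πkL) per layer, in series:
R_inner film = 1/(h_i·2πr₁L) = 1/(1170×2π×0.17×1) = 8.002×10^-4 K/W
R_stainless steel pipe wall = ln(173/170)/(2π×17.1×1) = 1.628×10^-4 K/W
R_glass-fibre batt = ln(243/173)/(2π×0.0389×1) = 1.39 K/W
R_extruded polystyrene = ln(293/243)/(2π×0.034×1) = 0.8759 K/W
R_outer film = 1/(h_o·2πr_oL) = 1/(14.1×2π×0.293×1) = 0.03852 K/W
R_total = 2.305 K/W
Q = ΔT/R_total = 113/2.305
Q = 49 W/m
T_interface = T_inner − Q·ΣR(inner→interface) = 118 − 49×1.391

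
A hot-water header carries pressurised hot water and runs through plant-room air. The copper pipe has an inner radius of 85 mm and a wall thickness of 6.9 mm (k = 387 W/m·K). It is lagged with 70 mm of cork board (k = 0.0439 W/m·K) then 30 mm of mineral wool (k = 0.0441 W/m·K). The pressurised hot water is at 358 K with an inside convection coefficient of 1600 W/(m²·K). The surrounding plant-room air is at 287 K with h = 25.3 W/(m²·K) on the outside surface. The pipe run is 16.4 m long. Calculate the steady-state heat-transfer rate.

Q ≈ 431 W

Per-layer cylindrical resistances, series-summed:
R_inner film = 1/(h_i·2πr₁L) = 1/(1600×2π×0.085×16.4) = 7.136×10^-5 K/W
R_copper pipe wall = ln(91.9/85)/(2π×387×16.4) = 1.957×10^-6 K/W
R_cork board = ln(161.9/91.9)/(2π×0.0439×16.4) = 0.1252 K/W
R_mineral wool = ln(191.9/161.9)/(2π×0.0441×16.4) = 0.03741 K/W
R_outer film = 1/(h_o·2πr_oL) = 1/(25.3×2π×0.1919×16.4) = 0.001999 K/W
R_total = 0.1647 K/W
Q = ΔT/R_total = 71/0.1647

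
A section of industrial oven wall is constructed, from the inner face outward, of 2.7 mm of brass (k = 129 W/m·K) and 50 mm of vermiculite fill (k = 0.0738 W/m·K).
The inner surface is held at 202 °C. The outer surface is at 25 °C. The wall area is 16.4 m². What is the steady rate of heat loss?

Q ≈ 4280 W

Model the wall as resistances in series:
R_brass = L/(kA) = 0.0027/(129×16.4) = 1.276×10^-6 K/W
R_vermiculite fill = L/(kA) = 0.05/(0.0738×16.4) = 0.04131 K/W
R_total = 0.04131 K/W
Q = ΔT / R_total = 177 / 0.04131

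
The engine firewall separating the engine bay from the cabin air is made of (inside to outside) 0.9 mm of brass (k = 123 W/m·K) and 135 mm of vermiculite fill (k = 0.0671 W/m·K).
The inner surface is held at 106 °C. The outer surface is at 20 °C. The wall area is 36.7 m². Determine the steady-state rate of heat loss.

Q ≈ 1570 W

Using the resistance-network approach (series):
R_brass = L/(kA) = 0.0009/(123×36.7) = 1.994×10^-7 K/W
R_vermiculite fill = L/(kA) = 0.135/(0.0671×36.7) = 0.05482 K/W
R_total = 0.05482 K/W
Q = ΔT / R_total = 86 / 0.05482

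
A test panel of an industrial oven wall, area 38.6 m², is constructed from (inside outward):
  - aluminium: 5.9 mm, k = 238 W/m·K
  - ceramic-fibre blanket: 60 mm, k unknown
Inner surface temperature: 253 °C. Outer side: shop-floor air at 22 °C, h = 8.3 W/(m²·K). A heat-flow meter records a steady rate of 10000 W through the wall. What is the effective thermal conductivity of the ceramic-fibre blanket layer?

Series thermal resistances:
R_aluminium = L/(kA) = 0.0059/(238×38.6) = 6.422×10^-7 K/W
R_outer film = 1/(h_o·A) = 1/(8.3×38.6) = 0.003121 K/W
Sum of known resistances R_other = 0.003122 K/W
Total R = ΔT/Q = 231/10000 = 0.0231 K/W
R_ceramic-fibre blanket = R_total − R_other = 0.01998 K/W
k = L/(R·A) = 0.06/(0.01998×38.6)

k ≈ 0.0778 W/(m·K)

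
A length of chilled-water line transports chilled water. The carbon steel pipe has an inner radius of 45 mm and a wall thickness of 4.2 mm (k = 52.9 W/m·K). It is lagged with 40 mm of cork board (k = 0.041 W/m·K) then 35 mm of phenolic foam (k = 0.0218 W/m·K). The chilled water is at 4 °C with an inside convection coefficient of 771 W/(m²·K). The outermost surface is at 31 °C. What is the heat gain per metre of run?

q′ ≈ 5.71 W/m

Cylindrical conduction, so R = ln(r₂/r₁)/(2πkL) per layer, in series:
R_inner film = 1/(h_i·2πr₁L) = 1/(771×2π×0.045×1) = 0.004587 K/W
R_carbon steel pipe wall = ln(49.2/45)/(2π×52.9×1) = 2.685×10^-4 K/W
R_cork board = ln(89.2/49.2)/(2π×0.041×1) = 2.31 K/W
R_phenolic foam = ln(124.2/89.2)/(2π×0.0218×1) = 2.417 K/W
R_total = 4.731 K/W
Q = ΔT/R_total = 27/4.731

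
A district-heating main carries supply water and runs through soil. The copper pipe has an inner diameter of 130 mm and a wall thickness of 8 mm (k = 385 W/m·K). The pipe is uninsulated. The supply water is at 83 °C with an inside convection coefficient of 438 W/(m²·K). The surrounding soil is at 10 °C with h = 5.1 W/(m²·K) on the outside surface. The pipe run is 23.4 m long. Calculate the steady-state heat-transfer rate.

Per-layer cylindrical resistances, series-summed:
R_inner film = 1/(h_i·2πr₁L) = 1/(438×2π×0.065×23.4) = 2.389×10^-4 K/W
R_copper pipe wall = ln(73/65)/(2π×385×23.4) = 2.051×10^-6 K/W
R_outer film = 1/(h_o·2πr_oL) = 1/(5.1×2π×0.073×23.4) = 0.01827 K/W
R_total = 0.01851 K/W
Q = ΔT/R_total = 73/0.01851

Q ≈ 3940 W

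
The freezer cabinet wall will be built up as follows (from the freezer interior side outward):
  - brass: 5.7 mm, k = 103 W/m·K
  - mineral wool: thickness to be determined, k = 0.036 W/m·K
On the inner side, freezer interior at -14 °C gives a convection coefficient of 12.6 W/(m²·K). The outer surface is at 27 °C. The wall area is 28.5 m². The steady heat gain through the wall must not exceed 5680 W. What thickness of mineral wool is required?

L ≈ 4.55 mm

Treating each layer as a thermal resistance in series:
R_inner film = 1/(h_i·A) = 1/(12.6×28.5) = 0.002785 K/W
R_brass = L/(kA) = 0.0057/(103×28.5) = 1.942×10^-6 K/W
Sum of the known resistances R_other = 0.002787 K/W
Required total resistance R_tot = ΔT/Q_allow = 41/5680 = 0.007218 K/W
R_mineral wool = R_tot − R_other = 0.004432 K/W
L = R·k·A = 0.004432×0.036×28.5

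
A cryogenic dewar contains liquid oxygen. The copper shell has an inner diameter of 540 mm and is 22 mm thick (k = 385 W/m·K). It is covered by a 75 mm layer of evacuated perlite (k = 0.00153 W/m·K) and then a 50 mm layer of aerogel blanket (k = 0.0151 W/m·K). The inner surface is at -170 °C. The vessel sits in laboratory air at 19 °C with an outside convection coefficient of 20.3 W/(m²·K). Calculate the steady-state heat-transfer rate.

Q ≈ 4.95 W

Each spherical layer contributes R = (1/r_i − 1/r_o)/(4πk):
R_copper shell = (1/0.27 − 1/0.292)/(4π×385) = 5.768×10^-5 K/W
R_evacuated perlite = (1/0.292 − 1/0.367)/(4π×0.00153) = 36.4 K/W
R_aerogel blanket = (1/0.367 − 1/0.417)/(4π×0.0151) = 1.722 K/W
R_outer film = 1/(h·4πr_o²) = 1/(20.3×4π×0.417²) = 0.02254 K/W
R_total = 38.15 K/W
Q = ΔT/R_total = 189/38.15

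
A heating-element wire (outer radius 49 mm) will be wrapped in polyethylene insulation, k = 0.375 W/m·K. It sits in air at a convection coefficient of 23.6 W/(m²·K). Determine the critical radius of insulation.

r_cr ≈ 15.9 mm

For a cylinder r_cr = k/h = 0.375/23.6
r_cr = 15.9 mm; since the bare radius (49 mm) is above r_cr, any added insulation will reduce heat loss.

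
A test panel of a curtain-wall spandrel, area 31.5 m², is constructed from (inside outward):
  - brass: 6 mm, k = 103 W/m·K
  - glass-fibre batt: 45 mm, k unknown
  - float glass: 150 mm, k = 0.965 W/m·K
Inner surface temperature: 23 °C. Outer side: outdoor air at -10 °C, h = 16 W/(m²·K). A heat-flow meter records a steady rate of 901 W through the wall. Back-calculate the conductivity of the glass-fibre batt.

k ≈ 0.0481 W/(m·K)

Model the wall as resistances in series:
R_brass = L/(kA) = 0.006/(103×31.5) = 1.849×10^-6 K/W
R_float glass = L/(kA) = 0.15/(0.965×31.5) = 0.004935 K/W
R_outer film = 1/(h_o·A) = 1/(16×31.5) = 0.001984 K/W
Sum of known resistances R_other = 0.006921 K/W
Total R = ΔT/Q = 33/901 = 0.03663 K/W
R_glass-fibre batt = R_total − R_other = 0.02971 K/W
k = L/(R·A) = 0.045/(0.02971×31.5)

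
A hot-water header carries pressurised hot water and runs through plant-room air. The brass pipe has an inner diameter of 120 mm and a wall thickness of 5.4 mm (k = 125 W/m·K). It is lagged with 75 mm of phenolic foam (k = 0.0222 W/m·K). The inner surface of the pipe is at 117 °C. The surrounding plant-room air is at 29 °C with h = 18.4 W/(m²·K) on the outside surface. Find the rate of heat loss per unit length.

q′ ≈ 15.9 W/m

Per-layer cylindrical resistances, series-summed:
R_brass pipe wall = ln(65.4/60)/(2π×125×1) = 1.097×10^-4 K/W
R_phenolic foam = ln(140.4/65.4)/(2π×0.0222×1) = 5.477 K/W
R_outer film = 1/(h_o·2πr_oL) = 1/(18.4×2π×0.1404×1) = 0.06161 K/W
R_total = 5.539 K/W
Q = ΔT/R_total = 88/5.539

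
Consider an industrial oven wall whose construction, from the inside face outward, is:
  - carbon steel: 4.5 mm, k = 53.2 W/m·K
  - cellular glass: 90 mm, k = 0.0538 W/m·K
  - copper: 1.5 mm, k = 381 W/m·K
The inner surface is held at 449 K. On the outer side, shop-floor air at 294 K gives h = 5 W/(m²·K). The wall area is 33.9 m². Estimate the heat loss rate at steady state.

Treating each layer as a thermal resistance in series:
R_carbon steel = L/(kA) = 0.0045/(53.2×33.9) = 2.495×10^-6 K/W
R_cellular glass = L/(kA) = 0.09/(0.0538×33.9) = 0.04935 K/W
R_copper = L/(kA) = 0.0015/(381×33.9) = 1.161×10^-7 K/W
R_outer film = 1/(h_o·A) = 1/(5×33.9) = 0.0059 K/W
R_total = 0.05525 K/W
Q = ΔT / R_total = 155 / 0.05525

Q ≈ 2810 W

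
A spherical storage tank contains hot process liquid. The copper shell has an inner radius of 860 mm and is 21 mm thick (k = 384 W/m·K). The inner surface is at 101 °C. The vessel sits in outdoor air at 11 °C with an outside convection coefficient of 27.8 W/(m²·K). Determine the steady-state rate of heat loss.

Spherical conduction: R = (1/r_in − 1/r_out)/(4πk) per layer; series-sum.
R_copper shell = (1/0.86 − 1/0.881)/(4π×384) = 5.744×10^-6 K/W
R_outer film = 1/(h·4πr_o²) = 1/(27.8×4π×0.881²) = 0.003688 K/W
R_total = 0.003694 K/W
Q = ΔT/R_total = 90/0.003694

Q ≈ 24400 W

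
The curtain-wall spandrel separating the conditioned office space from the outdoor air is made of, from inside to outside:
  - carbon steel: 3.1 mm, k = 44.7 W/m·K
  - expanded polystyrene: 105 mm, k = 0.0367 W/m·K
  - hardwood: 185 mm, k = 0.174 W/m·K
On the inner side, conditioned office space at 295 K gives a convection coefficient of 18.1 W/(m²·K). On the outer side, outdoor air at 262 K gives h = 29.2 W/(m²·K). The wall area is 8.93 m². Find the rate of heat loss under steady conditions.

Series thermal resistances:
R_inner film = 1/(h_i·A) = 1/(18.1×8.93) = 0.006187 K/W
R_carbon steel = L/(kA) = 0.0031/(44.7×8.93) = 7.766×10^-6 K/W
R_expanded polystyrene = L/(kA) = 0.105/(0.0367×8.93) = 0.3204 K/W
R_hardwood = L/(kA) = 0.185/(0.174×8.93) = 0.1191 K/W
R_outer film = 1/(h_o·A) = 1/(29.2×8.93) = 0.003835 K/W
R_total = 0.4495 K/W
Q = ΔT / R_total = 33 / 0.4495

Q ≈ 73.4 W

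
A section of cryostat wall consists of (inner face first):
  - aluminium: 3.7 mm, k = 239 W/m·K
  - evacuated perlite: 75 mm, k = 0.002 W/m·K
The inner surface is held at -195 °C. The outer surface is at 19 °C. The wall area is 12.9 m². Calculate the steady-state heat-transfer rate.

Q ≈ 73.6 W

Series thermal resistances:
R_aluminium = L/(kA) = 0.0037/(239×12.9) = 1.2×10^-6 K/W
R_evacuated perlite = L/(kA) = 0.075/(0.002×12.9) = 2.907 K/W
R_total = 2.907 K/W
Q = ΔT / R_total = 214 / 2.907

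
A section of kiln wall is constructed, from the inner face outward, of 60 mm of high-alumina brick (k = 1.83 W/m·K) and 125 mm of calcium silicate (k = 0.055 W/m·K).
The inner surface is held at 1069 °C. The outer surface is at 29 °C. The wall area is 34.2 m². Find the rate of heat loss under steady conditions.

Q ≈ 15400 W

Model the wall as resistances in series:
R_high-alumina brick = L/(kA) = 0.06/(1.83×34.2) = 9.587×10^-4 K/W
R_calcium silicate = L/(kA) = 0.125/(0.055×34.2) = 0.06645 K/W
R_total = 0.06741 K/W
Q = ΔT / R_total = 1040 / 0.06741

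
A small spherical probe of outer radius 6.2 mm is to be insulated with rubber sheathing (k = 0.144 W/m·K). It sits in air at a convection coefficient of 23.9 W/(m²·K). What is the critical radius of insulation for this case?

For a sphere r_cr = 2k/h = 2×0.144/23.9
r_cr = 12.1 mm; since the bare radius (6.2 mm) is below r_cr, adding a thin layer of insulation will *increase* heat loss.

r_cr ≈ 12.1 mm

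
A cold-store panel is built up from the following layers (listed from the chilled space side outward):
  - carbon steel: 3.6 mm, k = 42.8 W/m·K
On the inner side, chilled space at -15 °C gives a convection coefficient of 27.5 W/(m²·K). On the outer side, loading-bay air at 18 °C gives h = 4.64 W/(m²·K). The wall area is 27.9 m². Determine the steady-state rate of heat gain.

Q ≈ 3650 W

Using the resistance-network approach (series):
R_inner film = 1/(h_i·A) = 1/(27.5×27.9) = 0.001303 K/W
R_carbon steel = L/(kA) = 0.0036/(42.8×27.9) = 3.015×10^-6 K/W
R_outer film = 1/(h_o·A) = 1/(4.64×27.9) = 0.007725 K/W
R_total = 0.009031 K/W
Q = ΔT / R_total = 33 / 0.009031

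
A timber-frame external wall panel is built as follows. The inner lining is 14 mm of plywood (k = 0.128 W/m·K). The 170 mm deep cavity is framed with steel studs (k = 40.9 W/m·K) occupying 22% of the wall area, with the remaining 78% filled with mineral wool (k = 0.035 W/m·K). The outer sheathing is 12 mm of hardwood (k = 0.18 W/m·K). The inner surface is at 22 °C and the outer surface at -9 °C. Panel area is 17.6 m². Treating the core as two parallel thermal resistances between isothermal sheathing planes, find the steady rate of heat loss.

Sheathing layers in series; stud and cavity paths in parallel between them.
R_inner = 0.014/(0.128×17.6) = 0.006214 K/W
R_stud  = 0.17/(40.9×0.22×17.6) = 0.001073 K/W
R_cav   = 0.17/(0.035×0.78×17.6) = 0.3538 K/W
1/R_core = 1/R_stud + 1/R_cav → R_core = 0.00107 K/W
R_outer = 0.012/(0.18×17.6) = 0.003788 K/W
R_total = 0.01107 K/W
Q = ΔT/R_total = 31/0.01107

Q ≈ 2800 W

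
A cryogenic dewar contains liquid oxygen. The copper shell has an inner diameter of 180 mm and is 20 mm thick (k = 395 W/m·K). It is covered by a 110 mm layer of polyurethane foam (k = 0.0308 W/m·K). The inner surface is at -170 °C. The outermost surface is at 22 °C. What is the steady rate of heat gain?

Q ≈ 16.3 W

Each spherical layer contributes R = (1/r_i − 1/r_o)/(4πk):
R_copper shell = (1/0.09 − 1/0.11)/(4π×395) = 4.07×10^-4 K/W
R_polyurethane foam = (1/0.11 − 1/0.22)/(4π×0.0308) = 11.74 K/W
R_total = 11.74 K/W
Q = ΔT/R_total = 192/11.74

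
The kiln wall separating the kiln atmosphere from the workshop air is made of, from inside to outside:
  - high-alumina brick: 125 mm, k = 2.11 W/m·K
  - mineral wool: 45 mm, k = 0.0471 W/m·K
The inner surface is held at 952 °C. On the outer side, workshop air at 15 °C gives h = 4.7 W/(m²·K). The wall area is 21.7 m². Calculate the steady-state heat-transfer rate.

Model the wall as resistances in series:
R_high-alumina brick = L/(kA) = 0.125/(2.11×21.7) = 0.00273 K/W
R_mineral wool = L/(kA) = 0.045/(0.0471×21.7) = 0.04403 K/W
R_outer film = 1/(h_o·A) = 1/(4.7×21.7) = 0.009805 K/W
R_total = 0.05656 K/W
Q = ΔT / R_total = 937 / 0.05656

Q ≈ 16600 W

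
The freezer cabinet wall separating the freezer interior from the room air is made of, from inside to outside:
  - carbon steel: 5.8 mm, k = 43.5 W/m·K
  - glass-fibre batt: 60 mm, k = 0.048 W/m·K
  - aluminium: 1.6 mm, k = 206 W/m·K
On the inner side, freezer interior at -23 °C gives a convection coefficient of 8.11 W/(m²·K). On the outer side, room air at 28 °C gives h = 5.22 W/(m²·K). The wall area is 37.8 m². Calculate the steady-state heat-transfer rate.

Model the wall as resistances in series:
R_inner film = 1/(h_i·A) = 1/(8.11×37.8) = 0.003262 K/W
R_carbon steel = L/(kA) = 0.0058/(43.5×37.8) = 3.527×10^-6 K/W
R_glass-fibre batt = L/(kA) = 0.06/(0.048×37.8) = 0.03307 K/W
R_aluminium = L/(kA) = 0.0016/(206×37.8) = 2.055×10^-7 K/W
R_outer film = 1/(h_o·A) = 1/(5.22×37.8) = 0.005068 K/W
R_total = 0.0414 K/W
Q = ΔT / R_total = 51 / 0.0414

Q ≈ 1230 W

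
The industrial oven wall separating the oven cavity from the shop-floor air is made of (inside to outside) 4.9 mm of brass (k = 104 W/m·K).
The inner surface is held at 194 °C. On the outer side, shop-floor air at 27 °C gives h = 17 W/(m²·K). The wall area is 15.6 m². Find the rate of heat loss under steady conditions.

Series thermal resistances:
R_brass = L/(kA) = 0.0049/(104×15.6) = 3.02×10^-6 K/W
R_outer film = 1/(h_o·A) = 1/(17×15.6) = 0.003771 K/W
R_total = 0.003774 K/W
Q = ΔT / R_total = 167 / 0.003774

Q ≈ 44300 W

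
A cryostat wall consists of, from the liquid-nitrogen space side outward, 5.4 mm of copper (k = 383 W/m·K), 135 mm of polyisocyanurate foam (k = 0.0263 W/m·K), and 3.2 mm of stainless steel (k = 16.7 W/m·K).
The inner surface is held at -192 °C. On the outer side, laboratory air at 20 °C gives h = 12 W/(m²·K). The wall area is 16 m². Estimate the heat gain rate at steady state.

Series thermal resistances:
R_copper = L/(kA) = 0.0054/(383×16) = 8.812×10^-7 K/W
R_polyisocyanurate foam = L/(kA) = 0.135/(0.0263×16) = 0.3208 K/W
R_stainless steel = L/(kA) = 0.0032/(16.7×16) = 1.198×10^-5 K/W
R_outer film = 1/(h_o·A) = 1/(12×16) = 0.005208 K/W
R_total = 0.326 K/W
Q = ΔT / R_total = 212 / 0.326

Q ≈ 650 W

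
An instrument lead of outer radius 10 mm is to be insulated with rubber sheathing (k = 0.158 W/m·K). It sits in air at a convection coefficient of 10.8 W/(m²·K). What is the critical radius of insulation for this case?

For a cylinder r_cr = k/h = 0.158/10.8
r_cr = 14.6 mm; since the bare radius (10 mm) is below r_cr, adding a thin layer of insulation will *increase* heat loss.

r_cr ≈ 14.6 mm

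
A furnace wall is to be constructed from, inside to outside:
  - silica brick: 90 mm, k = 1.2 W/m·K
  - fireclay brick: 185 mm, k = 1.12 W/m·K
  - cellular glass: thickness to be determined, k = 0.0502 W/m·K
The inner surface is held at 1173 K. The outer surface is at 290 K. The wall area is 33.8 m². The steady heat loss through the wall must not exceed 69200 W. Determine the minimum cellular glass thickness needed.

Model the wall as resistances in series:
R_silica brick = L/(kA) = 0.09/(1.2×33.8) = 0.002219 K/W
R_fireclay brick = L/(kA) = 0.185/(1.12×33.8) = 0.004887 K/W
Sum of the known resistances R_other = 0.007106 K/W
Required total resistance R_tot = ΔT/Q_allow = 883/69200 = 0.01276 K/W
R_cellular glass = R_tot − R_other = 0.005654 K/W
L = R·k·A = 0.005654×0.0502×33.8

L ≈ 9.59 mm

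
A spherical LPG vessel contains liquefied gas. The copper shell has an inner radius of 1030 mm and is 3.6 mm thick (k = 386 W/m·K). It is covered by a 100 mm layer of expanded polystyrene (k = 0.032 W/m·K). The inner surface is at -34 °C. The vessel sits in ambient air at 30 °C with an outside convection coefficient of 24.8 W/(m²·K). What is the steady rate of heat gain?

Q ≈ 298 W

Spherical conduction: R = (1/r_in − 1/r_out)/(4πk) per layer; series-sum.
R_copper shell = (1/1.03 − 1/1.0336)/(4π×386) = 6.971×10^-7 K/W
R_expanded polystyrene = (1/1.0336 − 1/1.1336)/(4π×0.032) = 0.2122 K/W
R_outer film = 1/(h·4πr_o²) = 1/(24.8×4π×1.1336²) = 0.002497 K/W
R_total = 0.2147 K/W
Q = ΔT/R_total = 64/0.2147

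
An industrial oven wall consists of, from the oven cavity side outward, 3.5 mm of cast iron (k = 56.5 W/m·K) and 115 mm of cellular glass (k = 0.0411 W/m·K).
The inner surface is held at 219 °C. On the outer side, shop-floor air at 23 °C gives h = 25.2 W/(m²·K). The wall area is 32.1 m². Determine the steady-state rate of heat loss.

Using the resistance-network approach (series):
R_cast iron = L/(kA) = 0.0035/(56.5×32.1) = 1.93×10^-6 K/W
R_cellular glass = L/(kA) = 0.115/(0.0411×32.1) = 0.08717 K/W
R_outer film = 1/(h_o·A) = 1/(25.2×32.1) = 0.001236 K/W
R_total = 0.0884 K/W
Q = ΔT / R_total = 196 / 0.0884

Q ≈ 2220 W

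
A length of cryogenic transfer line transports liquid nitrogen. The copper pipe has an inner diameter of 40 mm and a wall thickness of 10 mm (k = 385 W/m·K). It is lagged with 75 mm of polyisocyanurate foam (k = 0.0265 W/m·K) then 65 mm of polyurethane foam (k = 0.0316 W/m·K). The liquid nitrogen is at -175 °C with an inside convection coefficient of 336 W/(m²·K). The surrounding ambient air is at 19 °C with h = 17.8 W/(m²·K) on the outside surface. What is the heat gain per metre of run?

Treating each annulus and film as a series resistance:
R_inner film = 1/(h_i·2πr₁L) = 1/(336×2π×0.02×1) = 0.02368 K/W
R_copper pipe wall = ln(30/20)/(2π×385×1) = 1.676×10^-4 K/W
R_polyisocyanurate foam = ln(105/30)/(2π×0.0265×1) = 7.524 K/W
R_polyurethane foam = ln(170/105)/(2π×0.0316×1) = 2.427 K/W
R_outer film = 1/(h_o·2πr_oL) = 1/(17.8×2π×0.17×1) = 0.0526 K/W
R_total = 10.03 K/W
Q = ΔT/R_total = 194/10.03

q′ ≈ 19.3 W/m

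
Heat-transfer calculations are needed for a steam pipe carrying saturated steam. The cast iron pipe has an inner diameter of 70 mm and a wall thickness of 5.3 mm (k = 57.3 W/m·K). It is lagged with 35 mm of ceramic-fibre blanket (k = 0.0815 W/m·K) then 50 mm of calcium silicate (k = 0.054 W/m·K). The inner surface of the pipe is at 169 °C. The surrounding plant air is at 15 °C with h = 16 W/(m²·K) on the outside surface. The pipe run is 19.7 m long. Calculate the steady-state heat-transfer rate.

For a radial system each layer contributes R = ln(r_out/r_in)/(2πkL); films add R = 1/(hA).
R_cast iron pipe wall = ln(40.3/35)/(2π×57.3×19.7) = 1.988×10^-5 K/W
R_ceramic-fibre blanket = ln(75.3/40.3)/(2π×0.0815×19.7) = 0.06197 K/W
R_calcium silicate = ln(125.3/75.3)/(2π×0.054×19.7) = 0.07619 K/W
R_outer film = 1/(h_o·2πr_oL) = 1/(16×2π×0.1253×19.7) = 0.00403 K/W
R_total = 0.1422 K/W
Q = ΔT/R_total = 154/0.1422

Q ≈ 1080 W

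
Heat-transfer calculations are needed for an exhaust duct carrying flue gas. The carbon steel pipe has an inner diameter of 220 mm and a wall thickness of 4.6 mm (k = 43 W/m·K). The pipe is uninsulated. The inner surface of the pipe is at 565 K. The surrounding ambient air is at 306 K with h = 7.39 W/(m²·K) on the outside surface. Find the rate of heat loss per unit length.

q′ ≈ 1380 W/m

Cylindrical conduction, so R = ln(r₂/r₁)/(2πkL) per layer, in series:
R_carbon steel pipe wall = ln(114.6/110)/(2π×43×1) = 1.516×10^-4 K/W
R_outer film = 1/(h_o·2πr_oL) = 1/(7.39×2π×0.1146×1) = 0.1879 K/W
R_total = 0.1881 K/W
Q = ΔT/R_total = 259/0.1881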